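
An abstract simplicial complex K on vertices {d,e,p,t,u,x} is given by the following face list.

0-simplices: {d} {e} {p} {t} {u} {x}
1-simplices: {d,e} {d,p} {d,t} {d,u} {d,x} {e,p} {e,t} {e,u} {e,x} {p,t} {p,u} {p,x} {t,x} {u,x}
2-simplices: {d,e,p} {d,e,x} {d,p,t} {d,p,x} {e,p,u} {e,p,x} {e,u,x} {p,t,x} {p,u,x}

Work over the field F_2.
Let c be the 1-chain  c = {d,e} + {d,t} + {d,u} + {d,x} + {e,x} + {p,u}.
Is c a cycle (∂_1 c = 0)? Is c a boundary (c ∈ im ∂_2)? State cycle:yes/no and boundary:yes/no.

n_0=6 n_1=14 n_2=9  [Z2]
∂1: piv[de,dp,dt,du,dx] rk=5  ker:ep,et,eu,ex,pt,pu,px,tx,ux
∂2: piv[dep,dex,dpt,dpx,epu,eux,ptx] rk=7  ker:epx,pux
∂1c = {p} + {t}

cycle:no boundary:no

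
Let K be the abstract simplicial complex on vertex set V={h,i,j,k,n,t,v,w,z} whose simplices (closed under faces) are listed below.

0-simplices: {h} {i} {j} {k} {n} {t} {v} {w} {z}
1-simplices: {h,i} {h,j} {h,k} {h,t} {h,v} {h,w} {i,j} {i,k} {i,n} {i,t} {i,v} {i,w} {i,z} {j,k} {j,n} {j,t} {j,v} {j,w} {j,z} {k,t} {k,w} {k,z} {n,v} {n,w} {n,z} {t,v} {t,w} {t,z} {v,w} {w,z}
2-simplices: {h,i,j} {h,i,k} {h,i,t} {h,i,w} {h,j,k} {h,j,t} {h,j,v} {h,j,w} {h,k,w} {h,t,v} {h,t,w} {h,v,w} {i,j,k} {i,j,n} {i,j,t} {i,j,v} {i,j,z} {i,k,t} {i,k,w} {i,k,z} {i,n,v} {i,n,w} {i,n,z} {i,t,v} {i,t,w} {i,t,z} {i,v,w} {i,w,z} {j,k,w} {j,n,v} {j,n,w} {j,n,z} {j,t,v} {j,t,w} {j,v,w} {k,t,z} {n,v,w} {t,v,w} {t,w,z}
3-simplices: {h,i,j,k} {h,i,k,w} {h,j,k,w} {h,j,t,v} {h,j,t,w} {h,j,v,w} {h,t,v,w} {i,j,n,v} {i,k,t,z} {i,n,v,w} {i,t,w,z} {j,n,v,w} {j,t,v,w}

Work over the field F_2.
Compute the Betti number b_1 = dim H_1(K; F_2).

n_0=9 n_1=30 n_2=39 n_3=13  [Z2]
∂1: piv[hi,hj,hk,ht,hv,hw,in,iz] rk=8  ker:ij,ik,it,iv,iw,jk,jn,jt,jv,jw,jz,kt,kw,kz,nv,nw,nz,tv,tw,tz,vw,wz
∂2: piv[hij,hik,hit,hiw,hjk,hjt,hjv,hjw,hkw,htv,htw,hvw,ijn,ijv,ijz,ikt,ikz,inv,inw,inz,itz,iwz] rk=22  ker:ijk,ijt,ikw,itv,itw,ivw,jkw,jnv,jnw,jnz,jtv,jtw,jvw,ktz,nvw,tvw,twz
∂3: piv[hijk,hikw,hjkw,hjtv,hjtw,hjvw,htvw,ijnv,iktz,invw,itwz,jnvw] rk=12  ker:jtvw
b_1=(30−8)−22=0

b_1=0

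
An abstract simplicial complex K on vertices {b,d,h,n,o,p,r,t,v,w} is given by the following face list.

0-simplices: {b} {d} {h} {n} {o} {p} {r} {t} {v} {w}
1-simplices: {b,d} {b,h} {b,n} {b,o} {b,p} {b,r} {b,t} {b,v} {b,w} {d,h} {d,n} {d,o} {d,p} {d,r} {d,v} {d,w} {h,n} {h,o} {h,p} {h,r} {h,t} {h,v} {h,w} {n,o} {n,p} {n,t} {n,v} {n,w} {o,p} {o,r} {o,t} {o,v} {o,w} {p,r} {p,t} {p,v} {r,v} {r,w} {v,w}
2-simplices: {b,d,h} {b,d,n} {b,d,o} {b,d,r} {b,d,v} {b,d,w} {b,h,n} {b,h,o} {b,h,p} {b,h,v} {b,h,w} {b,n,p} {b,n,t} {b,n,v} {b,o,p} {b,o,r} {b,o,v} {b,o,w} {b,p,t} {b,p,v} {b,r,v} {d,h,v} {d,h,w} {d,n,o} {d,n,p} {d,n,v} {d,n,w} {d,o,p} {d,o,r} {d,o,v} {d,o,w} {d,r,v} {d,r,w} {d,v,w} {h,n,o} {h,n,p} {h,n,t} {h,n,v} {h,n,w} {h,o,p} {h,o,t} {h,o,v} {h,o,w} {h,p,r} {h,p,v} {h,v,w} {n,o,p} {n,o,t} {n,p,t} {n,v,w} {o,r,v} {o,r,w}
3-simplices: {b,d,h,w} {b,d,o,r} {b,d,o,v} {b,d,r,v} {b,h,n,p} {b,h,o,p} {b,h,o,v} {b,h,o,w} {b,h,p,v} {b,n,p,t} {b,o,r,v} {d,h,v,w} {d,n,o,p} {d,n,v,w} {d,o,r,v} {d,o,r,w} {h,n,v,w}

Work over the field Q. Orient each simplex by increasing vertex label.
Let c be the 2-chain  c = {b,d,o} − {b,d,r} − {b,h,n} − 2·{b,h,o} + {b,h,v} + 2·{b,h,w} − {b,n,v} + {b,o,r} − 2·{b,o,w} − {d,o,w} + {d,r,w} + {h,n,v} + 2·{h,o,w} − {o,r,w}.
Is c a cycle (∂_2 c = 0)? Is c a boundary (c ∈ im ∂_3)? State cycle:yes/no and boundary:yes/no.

n_0=10 n_1=39 n_2=52 n_3=17  [Q]
∂1: piv[bd,bh,bn,bo,bp,br,bt,bv,bw] rk=9  ker:dh,dn,do,dp,dr,dv,dw,hn,ho,hp,hr,ht,hv,hw,no,np,nt,nv,nw,op,or,ot,ov,ow,pr,pt,pv,rv,rw,vw
∂2: piv[bdh,bdn,bdo,bdr,bdv,bdw,bhn,bho,bhp,bhv,bhw,bnp,bnt,bnv,bop,bor,bov,bow,bpt,bpv,brv,dno,dnp,dnw,drw,dvw,hnt,hot,hpr] rk=29  ker:dhv,dhw,dnv,dop,dor,dov,dow,drv,hno,hnp,hnv,hnw,hop,hov,how,hpv,hvw,nop,not,npt,nvw,orv,orw
∂3: piv[bdhw,bdor,bdov,bdrv,bhnp,bhop,bhov,bhow,bhpv,bnpt,borv,dhvw,dnop,dnvw,dorw,hnvw] rk=16  ker:dorv
∂2c = 0
c vs im∂3: residual ≠ 0 ⇒ not boundary

cycle:yes boundary:no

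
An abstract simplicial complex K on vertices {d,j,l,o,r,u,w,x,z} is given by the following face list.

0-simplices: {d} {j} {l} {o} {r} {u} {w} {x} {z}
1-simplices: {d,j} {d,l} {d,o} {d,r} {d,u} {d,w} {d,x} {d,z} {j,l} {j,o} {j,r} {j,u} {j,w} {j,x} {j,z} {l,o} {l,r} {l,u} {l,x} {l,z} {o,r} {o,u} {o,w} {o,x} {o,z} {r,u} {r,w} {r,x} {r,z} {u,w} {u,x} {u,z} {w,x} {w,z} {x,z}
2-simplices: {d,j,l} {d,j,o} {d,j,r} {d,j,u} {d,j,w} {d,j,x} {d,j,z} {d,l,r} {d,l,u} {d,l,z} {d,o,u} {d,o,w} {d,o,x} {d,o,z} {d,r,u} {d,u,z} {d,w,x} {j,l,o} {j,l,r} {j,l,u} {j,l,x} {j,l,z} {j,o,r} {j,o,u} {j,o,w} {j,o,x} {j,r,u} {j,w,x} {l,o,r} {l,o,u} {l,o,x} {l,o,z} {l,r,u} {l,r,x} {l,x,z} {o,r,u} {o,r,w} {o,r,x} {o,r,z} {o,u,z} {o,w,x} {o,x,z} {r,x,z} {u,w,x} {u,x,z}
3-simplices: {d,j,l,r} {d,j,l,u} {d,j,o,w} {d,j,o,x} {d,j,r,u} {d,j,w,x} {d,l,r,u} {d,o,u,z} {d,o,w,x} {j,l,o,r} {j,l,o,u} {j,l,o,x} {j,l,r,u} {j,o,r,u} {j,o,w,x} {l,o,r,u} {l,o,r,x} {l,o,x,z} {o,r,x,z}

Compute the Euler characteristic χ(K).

n_0=9 n_1=35 n_2=45 n_3=19
χ=+9−35+45−19=0

χ(K)=0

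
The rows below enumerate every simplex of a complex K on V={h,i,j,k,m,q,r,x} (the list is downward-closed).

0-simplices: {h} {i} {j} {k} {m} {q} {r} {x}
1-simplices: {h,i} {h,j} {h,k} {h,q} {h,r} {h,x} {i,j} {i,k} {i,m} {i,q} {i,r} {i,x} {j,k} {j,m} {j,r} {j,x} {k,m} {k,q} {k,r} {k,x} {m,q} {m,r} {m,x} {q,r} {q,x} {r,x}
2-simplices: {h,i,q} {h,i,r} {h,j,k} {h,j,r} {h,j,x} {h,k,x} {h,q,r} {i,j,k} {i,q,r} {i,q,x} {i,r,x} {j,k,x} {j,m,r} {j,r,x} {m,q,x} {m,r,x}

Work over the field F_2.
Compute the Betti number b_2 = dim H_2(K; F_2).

n_0=8 n_1=26 n_2=16  [Z2]
∂1: piv[hi,hj,hk,hq,hr,hx,im] rk=7  ker:ij,ik,iq,ir,ix,jk,jm,jr,jx,km,kq,kr,kx,mq,mr,mx,qr,qx,rx
∂2: piv[hiq,hir,hjk,hjr,hjx,hkx,hqr,ijk,iqx,irx,jmr,jrx,mqx,mrx] rk=14  ker:iqr,jkx
b_2=(16−14)−0=2

b_2=2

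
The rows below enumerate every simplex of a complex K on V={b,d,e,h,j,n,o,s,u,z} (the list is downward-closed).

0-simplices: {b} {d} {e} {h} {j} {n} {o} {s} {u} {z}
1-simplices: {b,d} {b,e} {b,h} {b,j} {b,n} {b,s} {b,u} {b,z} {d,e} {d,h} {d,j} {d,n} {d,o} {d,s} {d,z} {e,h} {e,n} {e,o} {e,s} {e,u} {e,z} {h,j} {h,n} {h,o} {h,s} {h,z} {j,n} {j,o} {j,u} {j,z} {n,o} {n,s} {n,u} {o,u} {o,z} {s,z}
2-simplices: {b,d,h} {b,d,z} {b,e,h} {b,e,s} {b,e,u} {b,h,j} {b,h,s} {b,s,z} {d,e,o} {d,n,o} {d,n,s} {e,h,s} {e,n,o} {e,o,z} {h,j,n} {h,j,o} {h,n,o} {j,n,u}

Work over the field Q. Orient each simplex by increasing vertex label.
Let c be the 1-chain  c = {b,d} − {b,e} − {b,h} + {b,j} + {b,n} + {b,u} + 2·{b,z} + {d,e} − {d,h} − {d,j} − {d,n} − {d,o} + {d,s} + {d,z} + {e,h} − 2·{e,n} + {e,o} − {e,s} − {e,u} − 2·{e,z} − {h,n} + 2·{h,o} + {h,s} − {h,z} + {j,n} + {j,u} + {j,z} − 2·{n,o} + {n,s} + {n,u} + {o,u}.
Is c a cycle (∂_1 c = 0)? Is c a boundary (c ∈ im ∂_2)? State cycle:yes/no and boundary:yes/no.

cycle:no boundary:no

n_0=10 n_1=36 n_2=18  [Q]
∂1: piv[bd,be,bh,bj,bn,bs,bu,bz,do] rk=9  ker:de,dh,dj,dn,ds,dz,eh,en,eo,es,eu,ez,hj,hn,ho,hs,hz,jn,jo,ju,jz,no,ns,nu,ou,oz,sz
∂2: piv[bdh,bdz,beh,bes,beu,bhj,bhs,bsz,deo,dno,dns,eno,eoz,hjn,hjo,hno,jnu] rk=17  ker:ehs
∂1c = −4·{b} + 2·{d} + 4·{e} − 2·{h} − 3·{j} − 2·{n} − {o} + 2·{s} + 3·{u} + {z}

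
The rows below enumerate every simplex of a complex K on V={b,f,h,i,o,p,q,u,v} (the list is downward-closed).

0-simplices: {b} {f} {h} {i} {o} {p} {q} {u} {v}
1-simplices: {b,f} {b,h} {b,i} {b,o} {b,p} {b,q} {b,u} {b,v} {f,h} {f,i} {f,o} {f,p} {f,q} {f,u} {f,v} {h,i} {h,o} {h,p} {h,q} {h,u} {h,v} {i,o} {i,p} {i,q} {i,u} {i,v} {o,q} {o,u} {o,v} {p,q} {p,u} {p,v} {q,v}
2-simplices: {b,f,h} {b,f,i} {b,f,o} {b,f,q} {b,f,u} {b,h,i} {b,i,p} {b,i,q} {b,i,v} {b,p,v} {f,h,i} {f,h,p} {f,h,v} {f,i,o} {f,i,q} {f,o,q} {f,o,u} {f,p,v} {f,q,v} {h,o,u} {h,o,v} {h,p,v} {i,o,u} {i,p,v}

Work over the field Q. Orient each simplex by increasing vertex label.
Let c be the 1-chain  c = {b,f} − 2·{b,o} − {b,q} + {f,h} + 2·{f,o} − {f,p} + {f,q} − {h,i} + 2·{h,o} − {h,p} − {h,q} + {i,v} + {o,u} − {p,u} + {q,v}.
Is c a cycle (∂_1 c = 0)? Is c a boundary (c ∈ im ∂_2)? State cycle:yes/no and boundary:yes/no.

cycle:no boundary:no

n_0=9 n_1=33 n_2=24  [Q]
∂1: piv[bf,bh,bi,bo,bp,bq,bu,bv] rk=8  ker:fh,fi,fo,fp,fq,fu,fv,hi,ho,hp,hq,hu,hv,io,ip,iq,iu,iv,oq,ou,ov,pq,pu,pv,qv
∂2: piv[bfh,bfi,bfo,bfq,bfu,bhi,bip,biq,biv,bpv,fhp,fhv,fio,foq,fou,fpv,fqv,hou,hov,iou] rk=20  ker:fhi,fiq,hpv,ipv
∂1c = 2·{b} − 2·{f} + 2·{h} − 2·{i} + {o} − {p} − 2·{q} + 2·{v}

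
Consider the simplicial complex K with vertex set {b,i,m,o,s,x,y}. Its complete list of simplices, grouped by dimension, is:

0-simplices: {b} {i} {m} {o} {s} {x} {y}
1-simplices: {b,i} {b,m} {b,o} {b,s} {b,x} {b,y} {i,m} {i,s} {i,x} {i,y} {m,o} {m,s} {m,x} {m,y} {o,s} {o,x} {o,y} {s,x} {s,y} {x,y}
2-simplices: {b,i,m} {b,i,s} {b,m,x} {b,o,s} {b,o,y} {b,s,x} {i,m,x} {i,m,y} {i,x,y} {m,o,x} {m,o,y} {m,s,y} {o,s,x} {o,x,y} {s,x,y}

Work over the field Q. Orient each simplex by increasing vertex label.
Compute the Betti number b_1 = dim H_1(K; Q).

b_1=0

n_0=7 n_1=20 n_2=15  [Q]
∂1: piv[bi,bm,bo,bs,bx,by] rk=6  ker:im,is,ix,iy,mo,ms,mx,my,os,ox,oy,sx,sy,xy
∂2: piv[bim,bis,bmx,bos,boy,bsx,imx,imy,ixy,mox,moy,msy,osx,sxy] rk=14  ker:oxy
b_1=(20−6)−14=0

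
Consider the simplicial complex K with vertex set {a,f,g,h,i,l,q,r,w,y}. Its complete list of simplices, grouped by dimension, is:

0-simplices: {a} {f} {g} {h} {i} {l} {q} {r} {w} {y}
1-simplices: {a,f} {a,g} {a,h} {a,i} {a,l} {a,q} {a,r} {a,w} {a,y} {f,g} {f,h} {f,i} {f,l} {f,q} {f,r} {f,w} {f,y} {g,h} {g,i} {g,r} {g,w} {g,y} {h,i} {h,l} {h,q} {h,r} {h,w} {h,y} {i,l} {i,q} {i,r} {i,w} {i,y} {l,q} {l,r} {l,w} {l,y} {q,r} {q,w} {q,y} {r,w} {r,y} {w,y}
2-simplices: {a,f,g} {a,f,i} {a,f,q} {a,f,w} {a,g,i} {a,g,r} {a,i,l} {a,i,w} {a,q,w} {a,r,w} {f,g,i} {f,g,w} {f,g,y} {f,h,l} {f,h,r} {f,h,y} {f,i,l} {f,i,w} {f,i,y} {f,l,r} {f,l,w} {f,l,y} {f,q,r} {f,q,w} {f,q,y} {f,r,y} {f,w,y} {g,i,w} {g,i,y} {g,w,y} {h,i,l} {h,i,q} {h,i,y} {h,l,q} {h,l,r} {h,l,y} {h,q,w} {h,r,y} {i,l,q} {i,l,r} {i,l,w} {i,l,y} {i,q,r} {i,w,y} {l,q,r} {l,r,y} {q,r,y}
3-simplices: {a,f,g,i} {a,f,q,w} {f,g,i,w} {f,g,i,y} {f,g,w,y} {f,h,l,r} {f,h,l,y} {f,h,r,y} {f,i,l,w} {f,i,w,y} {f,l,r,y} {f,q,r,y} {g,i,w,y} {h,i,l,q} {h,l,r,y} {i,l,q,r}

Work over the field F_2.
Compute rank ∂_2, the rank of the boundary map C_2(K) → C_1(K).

n_0=10 n_1=43 n_2=47 n_3=16  [Z2]
∂1: piv[af,ag,ah,ai,al,aq,ar,aw,ay] rk=9  ker:fg,fh,fi,fl,fq,fr,fw,fy,gh,gi,gr,gw,gy,hi,hl,hq,hr,hw,hy,il,iq,ir,iw,iy,lq,lr,lw,ly,qr,qw,qy,rw,ry,wy
∂2: piv[afg,afi,afq,afw,agi,agr,ail,aiw,aqw,arw,fgw,fgy,fhl,fhr,fhy,fil,fiy,flr,flw,fly,fqr,fqy,fry,fwy,hil,hiq,hlq,hqw,ilr,iqr] rk=30  ker:fgi,fiw,fqw,giw,giy,gwy,hiy,hlr,hly,hry,ilq,ilw,ily,iwy,lqr,lry,qry
∂3: piv[afgi,afqw,fgiw,fgiy,fgwy,fhlr,fhly,fhry,filw,fiwy,flry,fqry,hilq,ilqr] rk=14  ker:giwy,hlry
rk∂_2=30

rank∂_2=30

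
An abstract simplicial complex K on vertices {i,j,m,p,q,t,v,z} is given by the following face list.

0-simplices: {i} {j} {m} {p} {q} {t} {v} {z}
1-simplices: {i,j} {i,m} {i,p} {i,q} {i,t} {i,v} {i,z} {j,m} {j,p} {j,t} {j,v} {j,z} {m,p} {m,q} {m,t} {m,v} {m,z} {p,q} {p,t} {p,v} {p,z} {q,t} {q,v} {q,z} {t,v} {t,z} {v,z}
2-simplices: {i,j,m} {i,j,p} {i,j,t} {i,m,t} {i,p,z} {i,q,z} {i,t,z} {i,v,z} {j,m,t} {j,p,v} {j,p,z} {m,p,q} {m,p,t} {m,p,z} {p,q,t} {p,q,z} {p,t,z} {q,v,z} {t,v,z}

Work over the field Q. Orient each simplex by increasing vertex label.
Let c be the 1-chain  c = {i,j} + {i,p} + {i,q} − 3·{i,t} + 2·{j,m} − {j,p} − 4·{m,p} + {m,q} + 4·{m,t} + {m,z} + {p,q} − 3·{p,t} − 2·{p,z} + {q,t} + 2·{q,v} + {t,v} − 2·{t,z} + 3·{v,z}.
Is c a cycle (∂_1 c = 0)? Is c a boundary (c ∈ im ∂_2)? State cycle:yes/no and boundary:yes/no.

n_0=8 n_1=27 n_2=19  [Q]
∂1: piv[ij,im,ip,iq,it,iv,iz] rk=7  ker:jm,jp,jt,jv,jz,mp,mq,mt,mv,mz,pq,pt,pv,pz,qt,qv,qz,tv,tz,vz
∂2: piv[ijm,ijp,ijt,imt,ipz,iqz,itz,ivz,jpv,jpz,mpq,mpt,mpz,pqt,pqz,ptz,qvz,tvz] rk=18  ker:jmt
∂1c = 0
c vs im∂2: reduces to 0 ⇒ boundary

cycle:yes boundary:yes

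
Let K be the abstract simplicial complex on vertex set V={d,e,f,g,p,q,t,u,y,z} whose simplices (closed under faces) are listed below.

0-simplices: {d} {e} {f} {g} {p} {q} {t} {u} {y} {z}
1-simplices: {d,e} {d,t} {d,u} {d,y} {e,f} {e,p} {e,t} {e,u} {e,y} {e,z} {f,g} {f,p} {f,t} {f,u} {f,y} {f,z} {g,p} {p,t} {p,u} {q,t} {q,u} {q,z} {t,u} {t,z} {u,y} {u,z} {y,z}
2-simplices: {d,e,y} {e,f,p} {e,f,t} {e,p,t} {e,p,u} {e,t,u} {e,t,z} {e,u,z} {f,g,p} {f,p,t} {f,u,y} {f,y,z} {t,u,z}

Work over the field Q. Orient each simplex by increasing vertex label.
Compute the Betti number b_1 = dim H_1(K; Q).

n_0=10 n_1=27 n_2=13  [Q]
∂1: piv[de,dt,du,dy,ef,ep,ez,fg,qt] rk=9  ker:et,eu,ey,fp,ft,fu,fy,fz,gp,pt,pu,qu,qz,tu,tz,uy,uz,yz
∂2: piv[dey,efp,eft,ept,epu,etu,etz,euz,fgp,fuy,fyz] rk=11  ker:fpt,tuz
b_1=(27−9)−11=7

b_1=7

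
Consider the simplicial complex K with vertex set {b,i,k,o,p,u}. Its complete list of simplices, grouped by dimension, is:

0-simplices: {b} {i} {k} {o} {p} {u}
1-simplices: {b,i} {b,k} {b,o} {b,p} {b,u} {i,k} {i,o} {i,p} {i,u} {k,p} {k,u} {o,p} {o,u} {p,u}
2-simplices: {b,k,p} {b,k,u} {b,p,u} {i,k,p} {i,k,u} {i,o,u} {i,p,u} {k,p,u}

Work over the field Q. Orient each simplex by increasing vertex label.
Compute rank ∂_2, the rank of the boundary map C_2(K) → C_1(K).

rank∂_2=6

n_0=6 n_1=14 n_2=8  [Q]
∂1: piv[bi,bk,bo,bp,bu] rk=5  ker:ik,io,ip,iu,kp,ku,op,ou,pu
∂2: piv[bkp,bku,bpu,ikp,iku,iou] rk=6  ker:ipu,kpu
rk∂_2=6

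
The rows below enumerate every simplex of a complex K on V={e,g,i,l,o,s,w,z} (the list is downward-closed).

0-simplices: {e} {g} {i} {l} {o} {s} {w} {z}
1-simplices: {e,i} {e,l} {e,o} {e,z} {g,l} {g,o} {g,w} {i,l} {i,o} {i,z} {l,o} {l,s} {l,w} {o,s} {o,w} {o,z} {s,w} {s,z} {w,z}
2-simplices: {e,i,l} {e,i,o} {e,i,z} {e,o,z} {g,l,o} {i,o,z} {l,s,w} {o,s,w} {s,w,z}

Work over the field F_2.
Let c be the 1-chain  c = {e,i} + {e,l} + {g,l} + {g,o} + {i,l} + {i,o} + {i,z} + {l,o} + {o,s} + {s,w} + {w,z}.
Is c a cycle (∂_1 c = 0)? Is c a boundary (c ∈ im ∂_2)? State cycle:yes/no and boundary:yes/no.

cycle:yes boundary:no

n_0=8 n_1=19 n_2=9  [Z2]
∂1: piv[ei,el,eo,ez,gl,gw,ls] rk=7  ker:go,il,io,iz,lo,lw,os,ow,oz,sw,sz,wz
∂2: piv[eil,eio,eiz,eoz,glo,lsw,osw,swz] rk=8  ker:ioz
∂1c = 0
c vs im∂2: residual ≠ 0 ⇒ not boundary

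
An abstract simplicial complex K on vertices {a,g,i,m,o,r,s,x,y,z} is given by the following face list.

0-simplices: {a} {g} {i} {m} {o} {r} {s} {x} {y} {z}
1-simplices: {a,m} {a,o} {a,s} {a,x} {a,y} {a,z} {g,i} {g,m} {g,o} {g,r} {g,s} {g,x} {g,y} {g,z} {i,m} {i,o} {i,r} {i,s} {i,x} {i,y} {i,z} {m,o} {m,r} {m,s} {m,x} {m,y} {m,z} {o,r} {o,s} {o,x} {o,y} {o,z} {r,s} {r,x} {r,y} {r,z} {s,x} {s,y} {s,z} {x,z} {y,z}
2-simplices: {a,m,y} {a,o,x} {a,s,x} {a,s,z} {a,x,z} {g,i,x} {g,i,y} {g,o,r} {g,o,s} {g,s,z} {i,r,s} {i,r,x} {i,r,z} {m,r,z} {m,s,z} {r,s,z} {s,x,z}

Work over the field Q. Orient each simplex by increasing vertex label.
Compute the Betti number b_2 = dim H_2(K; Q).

n_0=10 n_1=41 n_2=17  [Q]
∂1: piv[am,ao,as,ax,ay,az,gi,gm,gr] rk=9  ker:go,gs,gx,gy,gz,im,io,ir,is,ix,iy,iz,mo,mr,ms,mx,my,mz,or,os,ox,oy,oz,rs,rx,ry,rz,sx,sy,sz,xz,yz
∂2: piv[amy,aox,asx,asz,axz,gix,giy,gor,gos,gsz,irs,irx,irz,mrz,msz,rsz] rk=16  ker:sxz
b_2=(17−16)−0=1

b_2=1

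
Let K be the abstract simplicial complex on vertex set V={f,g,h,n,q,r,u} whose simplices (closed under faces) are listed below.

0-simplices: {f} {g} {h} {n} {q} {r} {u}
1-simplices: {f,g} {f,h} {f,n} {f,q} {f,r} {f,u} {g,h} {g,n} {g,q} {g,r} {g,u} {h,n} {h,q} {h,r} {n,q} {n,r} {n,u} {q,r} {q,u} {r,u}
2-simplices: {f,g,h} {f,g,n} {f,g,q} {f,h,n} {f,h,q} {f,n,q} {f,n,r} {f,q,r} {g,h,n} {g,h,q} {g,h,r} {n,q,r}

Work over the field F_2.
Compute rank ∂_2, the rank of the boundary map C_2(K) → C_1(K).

n_0=7 n_1=20 n_2=12  [Z2]
∂1: piv[fg,fh,fn,fq,fr,fu] rk=6  ker:gh,gn,gq,gr,gu,hn,hq,hr,nq,nr,nu,qr,qu,ru
∂2: piv[fgh,fgn,fgq,fhn,fhq,fnq,fnr,fqr,ghr] rk=9  ker:ghn,ghq,nqr
rk∂_2=9

rank∂_2=9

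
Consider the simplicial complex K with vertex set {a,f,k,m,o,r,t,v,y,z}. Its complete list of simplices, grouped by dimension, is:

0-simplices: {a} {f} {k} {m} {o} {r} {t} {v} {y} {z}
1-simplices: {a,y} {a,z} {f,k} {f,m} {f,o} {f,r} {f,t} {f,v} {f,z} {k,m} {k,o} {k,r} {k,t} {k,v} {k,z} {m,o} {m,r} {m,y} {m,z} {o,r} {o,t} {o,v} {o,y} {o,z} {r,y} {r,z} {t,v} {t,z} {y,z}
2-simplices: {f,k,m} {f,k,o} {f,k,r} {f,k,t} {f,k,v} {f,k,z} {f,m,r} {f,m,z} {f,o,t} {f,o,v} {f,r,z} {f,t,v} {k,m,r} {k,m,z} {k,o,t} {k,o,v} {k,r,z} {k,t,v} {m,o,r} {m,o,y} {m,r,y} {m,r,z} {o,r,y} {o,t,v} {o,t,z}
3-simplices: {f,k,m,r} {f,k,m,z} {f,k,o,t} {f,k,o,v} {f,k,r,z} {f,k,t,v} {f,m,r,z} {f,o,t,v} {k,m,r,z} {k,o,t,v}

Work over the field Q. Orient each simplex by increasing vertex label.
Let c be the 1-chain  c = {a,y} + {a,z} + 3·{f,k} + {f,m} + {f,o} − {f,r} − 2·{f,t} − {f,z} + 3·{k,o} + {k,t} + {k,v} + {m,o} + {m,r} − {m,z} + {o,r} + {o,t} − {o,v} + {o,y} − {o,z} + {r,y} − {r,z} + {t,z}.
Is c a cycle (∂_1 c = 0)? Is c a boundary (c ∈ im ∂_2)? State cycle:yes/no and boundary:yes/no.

cycle:no boundary:no

n_0=10 n_1=29 n_2=25 n_3=10  [Q]
∂1: piv[ay,az,fk,fm,fo,fr,ft,fv,fz] rk=9  ker:km,ko,kr,kt,kv,kz,mo,mr,my,mz,or,ot,ov,oy,oz,ry,rz,tv,tz,yz
∂2: piv[fkm,fko,fkr,fkt,fkv,fkz,fmr,fmz,fot,fov,frz,ftv,mor,moy,mry,otz] rk=16  ker:kmr,kmz,kot,kov,krz,ktv,mrz,ory,otv
∂3: piv[fkmr,fkmz,fkot,fkov,fkrz,fktv,fmrz,fotv] rk=8  ker:kmrz,kotv
∂1c = −2·{a} − {f} − 2·{k} + 4·{o} + {r} − {t} + 3·{y} − 2·{z}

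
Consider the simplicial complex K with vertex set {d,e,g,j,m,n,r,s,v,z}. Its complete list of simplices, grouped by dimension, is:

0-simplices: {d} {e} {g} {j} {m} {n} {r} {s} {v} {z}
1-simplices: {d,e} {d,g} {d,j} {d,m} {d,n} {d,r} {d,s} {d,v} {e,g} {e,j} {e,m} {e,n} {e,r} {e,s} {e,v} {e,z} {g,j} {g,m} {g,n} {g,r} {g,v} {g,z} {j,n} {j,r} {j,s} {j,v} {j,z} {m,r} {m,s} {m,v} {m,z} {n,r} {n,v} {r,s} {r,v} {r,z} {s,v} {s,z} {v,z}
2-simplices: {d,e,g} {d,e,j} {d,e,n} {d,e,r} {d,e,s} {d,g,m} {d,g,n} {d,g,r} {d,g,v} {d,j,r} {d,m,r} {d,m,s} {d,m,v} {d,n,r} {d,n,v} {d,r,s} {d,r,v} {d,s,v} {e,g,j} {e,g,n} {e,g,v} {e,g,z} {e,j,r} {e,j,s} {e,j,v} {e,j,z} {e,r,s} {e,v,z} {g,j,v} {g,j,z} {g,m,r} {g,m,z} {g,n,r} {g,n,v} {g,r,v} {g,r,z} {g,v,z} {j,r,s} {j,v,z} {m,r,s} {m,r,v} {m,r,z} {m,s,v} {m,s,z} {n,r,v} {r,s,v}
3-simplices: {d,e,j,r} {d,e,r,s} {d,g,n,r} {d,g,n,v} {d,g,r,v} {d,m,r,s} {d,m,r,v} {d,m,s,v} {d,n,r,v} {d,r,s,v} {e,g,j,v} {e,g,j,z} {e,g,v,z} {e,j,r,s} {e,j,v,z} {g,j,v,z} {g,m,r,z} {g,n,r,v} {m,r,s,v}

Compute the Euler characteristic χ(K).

χ(K)=-2

n_0=10 n_1=39 n_2=46 n_3=19
χ=+10−39+46−19=-2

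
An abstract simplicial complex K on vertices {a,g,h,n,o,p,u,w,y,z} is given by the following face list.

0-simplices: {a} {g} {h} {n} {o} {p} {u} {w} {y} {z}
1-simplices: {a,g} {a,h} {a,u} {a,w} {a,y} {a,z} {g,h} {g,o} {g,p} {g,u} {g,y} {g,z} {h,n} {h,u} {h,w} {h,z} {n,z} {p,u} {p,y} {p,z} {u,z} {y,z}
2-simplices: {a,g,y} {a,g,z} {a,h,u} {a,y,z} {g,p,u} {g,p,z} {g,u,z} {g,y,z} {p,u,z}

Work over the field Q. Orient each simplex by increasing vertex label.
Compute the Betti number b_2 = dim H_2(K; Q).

b_2=2

n_0=10 n_1=22 n_2=9  [Q]
∂1: piv[ag,ah,au,aw,ay,az,go,gp,hn] rk=9  ker:gh,gu,gy,gz,hu,hw,hz,nz,pu,py,pz,uz,yz
∂2: piv[agy,agz,ahu,ayz,gpu,gpz,guz] rk=7  ker:gyz,puz
b_2=(9−7)−0=2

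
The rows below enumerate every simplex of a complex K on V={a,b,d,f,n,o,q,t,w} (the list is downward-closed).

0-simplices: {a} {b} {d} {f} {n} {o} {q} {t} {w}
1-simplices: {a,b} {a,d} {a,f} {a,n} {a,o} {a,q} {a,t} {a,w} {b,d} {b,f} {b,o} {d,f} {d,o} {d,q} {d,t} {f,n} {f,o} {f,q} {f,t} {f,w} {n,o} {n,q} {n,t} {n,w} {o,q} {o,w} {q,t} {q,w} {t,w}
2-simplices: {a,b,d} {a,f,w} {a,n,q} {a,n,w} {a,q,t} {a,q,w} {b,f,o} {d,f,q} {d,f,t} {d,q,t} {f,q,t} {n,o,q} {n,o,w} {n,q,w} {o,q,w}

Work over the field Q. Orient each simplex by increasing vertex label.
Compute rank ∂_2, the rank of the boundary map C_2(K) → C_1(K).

rank∂_2=12

n_0=9 n_1=29 n_2=15  [Q]
∂1: piv[ab,ad,af,an,ao,aq,at,aw] rk=8  ker:bd,bf,bo,df,do,dq,dt,fn,fo,fq,ft,fw,no,nq,nt,nw,oq,ow,qt,qw,tw
∂2: piv[abd,afw,anq,anw,aqt,aqw,bfo,dfq,dft,dqt,noq,now] rk=12  ker:fqt,nqw,oqw
rk∂_2=12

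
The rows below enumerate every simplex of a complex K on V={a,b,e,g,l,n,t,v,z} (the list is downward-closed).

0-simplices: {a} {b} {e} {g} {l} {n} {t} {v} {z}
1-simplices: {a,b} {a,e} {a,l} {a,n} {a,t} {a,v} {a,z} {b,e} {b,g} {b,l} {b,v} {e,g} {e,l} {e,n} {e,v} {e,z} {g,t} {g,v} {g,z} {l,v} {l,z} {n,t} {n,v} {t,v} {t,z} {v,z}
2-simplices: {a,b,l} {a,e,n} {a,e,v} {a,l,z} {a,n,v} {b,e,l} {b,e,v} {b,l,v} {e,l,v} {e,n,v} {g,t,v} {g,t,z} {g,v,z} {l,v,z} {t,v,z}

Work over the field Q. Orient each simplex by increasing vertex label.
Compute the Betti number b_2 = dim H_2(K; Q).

n_0=9 n_1=26 n_2=15  [Q]
∂1: piv[ab,ae,al,an,at,av,az,bg] rk=8  ker:be,bl,bv,eg,el,en,ev,ez,gt,gv,gz,lv,lz,nt,nv,tv,tz,vz
∂2: piv[abl,aen,aev,alz,anv,bel,bev,blv,gtv,gtz,gvz,lvz] rk=12  ker:elv,env,tvz
b_2=(15−12)−0=3

b_2=3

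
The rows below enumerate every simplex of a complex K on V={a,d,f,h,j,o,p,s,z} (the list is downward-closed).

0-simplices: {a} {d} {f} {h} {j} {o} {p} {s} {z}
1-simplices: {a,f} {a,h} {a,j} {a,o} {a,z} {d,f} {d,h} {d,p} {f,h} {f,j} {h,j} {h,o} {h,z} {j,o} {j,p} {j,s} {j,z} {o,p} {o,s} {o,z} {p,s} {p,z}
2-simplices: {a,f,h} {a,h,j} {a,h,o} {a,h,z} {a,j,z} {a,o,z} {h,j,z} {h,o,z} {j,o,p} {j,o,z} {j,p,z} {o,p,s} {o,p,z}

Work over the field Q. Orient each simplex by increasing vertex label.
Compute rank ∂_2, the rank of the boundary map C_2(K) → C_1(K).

n_0=9 n_1=22 n_2=13  [Q]
∂1: piv[af,ah,aj,ao,az,df,dp,js] rk=8  ker:dh,fh,fj,hj,ho,hz,jo,jp,jz,op,os,oz,ps,pz
∂2: piv[afh,ahj,aho,ahz,ajz,aoz,jop,joz,jpz,ops] rk=10  ker:hjz,hoz,opz
rk∂_2=10

rank∂_2=10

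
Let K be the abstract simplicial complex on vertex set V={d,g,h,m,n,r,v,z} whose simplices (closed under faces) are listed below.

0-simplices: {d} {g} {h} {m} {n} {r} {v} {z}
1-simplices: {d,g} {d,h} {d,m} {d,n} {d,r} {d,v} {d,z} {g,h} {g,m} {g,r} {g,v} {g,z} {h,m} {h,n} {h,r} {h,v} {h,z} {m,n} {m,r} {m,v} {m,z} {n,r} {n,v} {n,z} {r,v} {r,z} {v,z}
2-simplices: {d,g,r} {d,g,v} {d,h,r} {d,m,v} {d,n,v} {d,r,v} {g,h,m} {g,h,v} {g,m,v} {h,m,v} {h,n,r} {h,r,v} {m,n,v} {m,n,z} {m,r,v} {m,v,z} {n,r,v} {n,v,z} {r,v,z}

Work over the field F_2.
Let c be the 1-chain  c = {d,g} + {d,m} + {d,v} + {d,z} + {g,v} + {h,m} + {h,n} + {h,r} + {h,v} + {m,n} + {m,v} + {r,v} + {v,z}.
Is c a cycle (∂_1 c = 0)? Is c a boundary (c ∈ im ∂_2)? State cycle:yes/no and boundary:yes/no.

n_0=8 n_1=27 n_2=19  [Z2]
∂1: piv[dg,dh,dm,dn,dr,dv,dz] rk=7  ker:gh,gm,gr,gv,gz,hm,hn,hr,hv,hz,mn,mr,mv,mz,nr,nv,nz,rv,rz,vz
∂2: piv[dgr,dgv,dhr,dmv,dnv,drv,ghm,ghv,gmv,hnr,hrv,mnv,mnz,mrv,mvz,nrv,rvz] rk=17  ker:hmv,nvz
∂1c = 0
c vs im∂2: residual ≠ 0 ⇒ not boundary

cycle:yes boundary:no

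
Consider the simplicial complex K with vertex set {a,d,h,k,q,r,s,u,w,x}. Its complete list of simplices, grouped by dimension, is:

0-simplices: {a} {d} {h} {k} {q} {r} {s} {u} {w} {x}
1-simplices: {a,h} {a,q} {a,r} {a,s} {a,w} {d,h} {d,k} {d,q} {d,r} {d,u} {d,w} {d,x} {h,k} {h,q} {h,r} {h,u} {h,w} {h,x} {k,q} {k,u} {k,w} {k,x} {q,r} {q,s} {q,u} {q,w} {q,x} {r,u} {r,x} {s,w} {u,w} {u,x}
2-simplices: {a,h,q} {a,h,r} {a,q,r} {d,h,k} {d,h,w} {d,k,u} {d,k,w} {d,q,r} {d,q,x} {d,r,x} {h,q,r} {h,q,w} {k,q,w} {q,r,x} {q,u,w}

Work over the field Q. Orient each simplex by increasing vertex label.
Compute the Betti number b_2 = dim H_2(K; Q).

n_0=10 n_1=32 n_2=15  [Q]
∂1: piv[ah,aq,ar,as,aw,dh,dk,du,dx] rk=9  ker:dq,dr,dw,hk,hq,hr,hu,hw,hx,kq,ku,kw,kx,qr,qs,qu,qw,qx,ru,rx,sw,uw,ux
∂2: piv[ahq,ahr,aqr,dhk,dhw,dku,dkw,dqr,dqx,drx,hqw,kqw,quw] rk=13  ker:hqr,qrx
b_2=(15−13)−0=2

b_2=2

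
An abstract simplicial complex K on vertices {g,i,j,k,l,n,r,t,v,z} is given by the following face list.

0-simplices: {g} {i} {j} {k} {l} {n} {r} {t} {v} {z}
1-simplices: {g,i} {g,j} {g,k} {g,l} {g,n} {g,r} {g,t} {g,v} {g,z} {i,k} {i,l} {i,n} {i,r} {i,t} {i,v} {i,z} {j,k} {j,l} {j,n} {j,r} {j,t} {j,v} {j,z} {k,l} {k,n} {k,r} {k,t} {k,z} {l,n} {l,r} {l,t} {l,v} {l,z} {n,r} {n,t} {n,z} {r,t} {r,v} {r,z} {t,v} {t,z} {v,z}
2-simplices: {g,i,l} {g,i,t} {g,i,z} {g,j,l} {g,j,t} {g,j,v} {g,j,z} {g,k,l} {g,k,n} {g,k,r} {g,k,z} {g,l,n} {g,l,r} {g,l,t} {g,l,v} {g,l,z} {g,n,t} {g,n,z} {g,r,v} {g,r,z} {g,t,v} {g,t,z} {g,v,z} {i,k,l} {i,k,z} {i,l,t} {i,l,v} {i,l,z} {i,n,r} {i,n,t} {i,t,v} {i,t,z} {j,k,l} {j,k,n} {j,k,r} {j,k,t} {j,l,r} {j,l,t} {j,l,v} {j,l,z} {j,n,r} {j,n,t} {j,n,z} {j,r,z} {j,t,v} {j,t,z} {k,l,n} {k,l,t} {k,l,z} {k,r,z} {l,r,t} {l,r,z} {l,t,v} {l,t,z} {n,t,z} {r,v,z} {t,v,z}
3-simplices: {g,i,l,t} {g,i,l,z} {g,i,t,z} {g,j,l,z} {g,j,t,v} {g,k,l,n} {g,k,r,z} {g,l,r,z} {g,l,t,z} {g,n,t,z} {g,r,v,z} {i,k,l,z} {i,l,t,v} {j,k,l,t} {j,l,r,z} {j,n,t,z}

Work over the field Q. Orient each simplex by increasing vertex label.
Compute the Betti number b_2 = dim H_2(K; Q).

n_0=10 n_1=42 n_2=57 n_3=16  [Q]
∂1: piv[gi,gj,gk,gl,gn,gr,gt,gv,gz] rk=9  ker:ik,il,in,ir,it,iv,iz,jk,jl,jn,jr,jt,jv,jz,kl,kn,kr,kt,kz,ln,lr,lt,lv,lz,nr,nt,nz,rt,rv,rz,tv,tz,vz
∂2: piv[gil,git,giz,gjl,gjt,gjv,gjz,gkl,gkn,gkr,gkz,gln,glr,glt,glv,glz,gnt,gnz,grv,grz,gtv,gtz,gvz,ikl,ilv,inr,int,jkl,jkn,jkr,jkt,jnr,lrt] rk=33  ker:ikz,ilt,ilz,itv,itz,jlr,jlt,jlv,jlz,jnt,jnz,jrz,jtv,jtz,kln,klt,klz,krz,lrz,ltv,ltz,ntz,rvz,tvz
∂3: piv[gilt,gilz,gitz,gjlz,gjtv,gkln,gkrz,glrz,gltz,gntz,grvz,iklz,iltv,jklt,jlrz,jntz] rk=16
b_2=(57−33)−16=8

b_2=8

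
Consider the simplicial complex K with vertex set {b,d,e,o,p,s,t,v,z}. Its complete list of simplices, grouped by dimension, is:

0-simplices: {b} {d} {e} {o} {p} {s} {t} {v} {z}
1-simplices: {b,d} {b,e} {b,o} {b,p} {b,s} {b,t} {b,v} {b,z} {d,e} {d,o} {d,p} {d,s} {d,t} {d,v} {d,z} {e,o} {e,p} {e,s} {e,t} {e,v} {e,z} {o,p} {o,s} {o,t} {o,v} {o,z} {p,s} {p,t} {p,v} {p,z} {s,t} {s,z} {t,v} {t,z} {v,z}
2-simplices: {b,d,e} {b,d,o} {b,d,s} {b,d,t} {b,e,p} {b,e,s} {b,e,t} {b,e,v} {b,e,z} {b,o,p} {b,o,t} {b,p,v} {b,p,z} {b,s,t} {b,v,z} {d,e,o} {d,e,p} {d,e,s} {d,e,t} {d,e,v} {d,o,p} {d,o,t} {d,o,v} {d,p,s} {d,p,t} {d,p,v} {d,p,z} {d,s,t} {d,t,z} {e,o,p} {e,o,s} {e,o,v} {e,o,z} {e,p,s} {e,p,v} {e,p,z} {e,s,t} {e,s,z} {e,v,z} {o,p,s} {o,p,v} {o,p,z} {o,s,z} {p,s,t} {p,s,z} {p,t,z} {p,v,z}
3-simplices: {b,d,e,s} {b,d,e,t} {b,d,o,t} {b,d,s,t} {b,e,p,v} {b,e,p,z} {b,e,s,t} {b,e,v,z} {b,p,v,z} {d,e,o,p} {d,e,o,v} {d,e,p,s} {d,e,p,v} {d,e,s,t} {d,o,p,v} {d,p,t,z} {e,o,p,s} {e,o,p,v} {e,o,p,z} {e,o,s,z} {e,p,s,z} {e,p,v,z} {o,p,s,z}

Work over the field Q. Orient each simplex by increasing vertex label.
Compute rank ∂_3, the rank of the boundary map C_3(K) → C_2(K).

rank∂_3=19

n_0=9 n_1=35 n_2=47 n_3=23  [Q]
∂1: piv[bd,be,bo,bp,bs,bt,bv,bz] rk=8  ker:de,do,dp,ds,dt,dv,dz,eo,ep,es,et,ev,ez,op,os,ot,ov,oz,ps,pt,pv,pz,st,sz,tv,tz,vz
∂2: piv[bde,bdo,bds,bdt,bep,bes,bet,bev,bez,bop,bot,bpv,bpz,bst,bvz,deo,dep,dev,dov,dps,dpt,dpz,dtz,eos,eoz,esz] rk=26  ker:des,det,dop,dot,dpv,dst,eop,eov,eps,epv,epz,est,evz,ops,opv,opz,osz,pst,psz,ptz,pvz
∂3: piv[bdes,bdet,bdot,bdst,bepv,bepz,best,bevz,bpvz,deop,deov,deps,depv,dopv,dptz,eops,eopz,eosz,epsz] rk=19  ker:dest,eopv,epvz,opsz
rk∂_3=19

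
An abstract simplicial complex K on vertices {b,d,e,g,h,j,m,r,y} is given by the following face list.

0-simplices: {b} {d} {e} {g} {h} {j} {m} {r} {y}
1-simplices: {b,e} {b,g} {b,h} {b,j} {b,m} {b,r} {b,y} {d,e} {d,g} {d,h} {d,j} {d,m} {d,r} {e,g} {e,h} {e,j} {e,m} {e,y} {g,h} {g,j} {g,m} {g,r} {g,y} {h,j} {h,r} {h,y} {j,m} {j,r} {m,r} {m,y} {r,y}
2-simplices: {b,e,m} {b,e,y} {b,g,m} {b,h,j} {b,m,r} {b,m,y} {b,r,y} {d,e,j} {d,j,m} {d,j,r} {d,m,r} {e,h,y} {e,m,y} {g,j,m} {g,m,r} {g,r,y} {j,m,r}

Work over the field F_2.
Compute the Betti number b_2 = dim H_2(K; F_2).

b_2=2

n_0=9 n_1=31 n_2=17  [Z2]
∂1: piv[be,bg,bh,bj,bm,br,by,de] rk=8  ker:dg,dh,dj,dm,dr,eg,eh,ej,em,ey,gh,gj,gm,gr,gy,hj,hr,hy,jm,jr,mr,my,ry
∂2: piv[bem,bey,bgm,bhj,bmr,bmy,bry,dej,djm,djr,dmr,ehy,gjm,gmr,gry] rk=15  ker:emy,jmr
b_2=(17−15)−0=2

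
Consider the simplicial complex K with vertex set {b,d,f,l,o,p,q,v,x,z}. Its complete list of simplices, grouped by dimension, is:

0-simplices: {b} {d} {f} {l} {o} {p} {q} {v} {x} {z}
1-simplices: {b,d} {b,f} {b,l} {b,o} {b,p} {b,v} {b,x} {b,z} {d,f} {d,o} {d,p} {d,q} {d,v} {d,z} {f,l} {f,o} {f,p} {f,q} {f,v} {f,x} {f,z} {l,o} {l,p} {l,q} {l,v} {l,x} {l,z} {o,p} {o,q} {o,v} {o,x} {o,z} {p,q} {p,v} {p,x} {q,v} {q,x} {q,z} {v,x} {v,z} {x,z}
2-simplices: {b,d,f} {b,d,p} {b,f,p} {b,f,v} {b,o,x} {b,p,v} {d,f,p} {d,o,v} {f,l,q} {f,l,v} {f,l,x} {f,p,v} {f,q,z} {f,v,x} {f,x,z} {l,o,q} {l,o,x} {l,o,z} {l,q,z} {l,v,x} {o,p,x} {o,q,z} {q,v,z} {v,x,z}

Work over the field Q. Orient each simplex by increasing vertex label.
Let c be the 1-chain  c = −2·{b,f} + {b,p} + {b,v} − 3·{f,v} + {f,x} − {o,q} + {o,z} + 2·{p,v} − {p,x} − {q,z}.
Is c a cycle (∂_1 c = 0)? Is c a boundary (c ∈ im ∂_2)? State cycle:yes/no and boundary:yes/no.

n_0=10 n_1=41 n_2=24  [Q]
∂1: piv[bd,bf,bl,bo,bp,bv,bx,bz,dq] rk=9  ker:df,do,dp,dv,dz,fl,fo,fp,fq,fv,fx,fz,lo,lp,lq,lv,lx,lz,op,oq,ov,ox,oz,pq,pv,px,qv,qx,qz,vx,vz,xz
∂2: piv[bdf,bdp,bfp,bfv,box,bpv,dov,flq,flv,flx,fqz,fvx,fxz,loq,lox,loz,lqz,opx,qvz,vxz] rk=20  ker:dfp,fpv,lvx,oqz
∂1c = 0
c vs im∂2: residual ≠ 0 ⇒ not boundary

cycle:yes boundary:no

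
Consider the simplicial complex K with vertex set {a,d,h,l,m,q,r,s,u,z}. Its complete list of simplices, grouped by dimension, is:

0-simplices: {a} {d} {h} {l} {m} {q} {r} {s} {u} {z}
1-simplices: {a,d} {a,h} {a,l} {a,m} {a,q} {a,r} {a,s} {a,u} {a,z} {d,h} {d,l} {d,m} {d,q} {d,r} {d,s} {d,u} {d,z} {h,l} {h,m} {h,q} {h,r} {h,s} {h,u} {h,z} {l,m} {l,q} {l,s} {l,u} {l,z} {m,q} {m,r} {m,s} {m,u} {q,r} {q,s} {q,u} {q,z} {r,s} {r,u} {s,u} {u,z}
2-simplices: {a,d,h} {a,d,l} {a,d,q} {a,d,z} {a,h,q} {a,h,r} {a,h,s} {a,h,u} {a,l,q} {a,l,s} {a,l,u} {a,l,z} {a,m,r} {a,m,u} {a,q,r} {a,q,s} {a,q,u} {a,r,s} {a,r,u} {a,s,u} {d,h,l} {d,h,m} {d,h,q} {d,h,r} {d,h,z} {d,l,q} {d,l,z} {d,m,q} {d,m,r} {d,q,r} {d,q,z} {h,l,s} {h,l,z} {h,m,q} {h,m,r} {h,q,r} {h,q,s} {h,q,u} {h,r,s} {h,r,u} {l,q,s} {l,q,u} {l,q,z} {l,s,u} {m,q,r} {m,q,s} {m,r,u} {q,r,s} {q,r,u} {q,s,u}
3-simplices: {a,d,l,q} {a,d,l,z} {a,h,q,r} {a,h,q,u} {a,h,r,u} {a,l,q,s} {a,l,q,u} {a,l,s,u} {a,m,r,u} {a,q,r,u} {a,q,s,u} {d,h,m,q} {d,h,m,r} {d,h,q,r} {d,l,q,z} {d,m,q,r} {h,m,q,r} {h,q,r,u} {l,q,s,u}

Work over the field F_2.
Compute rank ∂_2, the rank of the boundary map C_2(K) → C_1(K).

n_0=10 n_1=41 n_2=50 n_3=19  [Z2]
∂1: piv[ad,ah,al,am,aq,ar,as,au,az] rk=9  ker:dh,dl,dm,dq,dr,ds,du,dz,hl,hm,hq,hr,hs,hu,hz,lm,lq,ls,lu,lz,mq,mr,ms,mu,qr,qs,qu,qz,rs,ru,su,uz
∂2: piv[adh,adl,adq,adz,ahq,ahr,ahs,ahu,alq,als,alu,alz,amr,amu,aqr,aqs,aqu,ars,aru,asu,dhl,dhm,dhr,dhz,dmq,dmr,dqz,mqs] rk=28  ker:dhq,dlq,dlz,dqr,hls,hlz,hmq,hmr,hqr,hqs,hqu,hrs,hru,lqs,lqu,lqz,lsu,mqr,mru,qrs,qru,qsu
∂3: piv[adlq,adlz,ahqr,ahqu,ahru,alqs,alqu,alsu,amru,aqru,aqsu,dhmq,dhmr,dhqr,dlqz,dmqr] rk=16  ker:hmqr,hqru,lqsu
rk∂_2=28

rank∂_2=28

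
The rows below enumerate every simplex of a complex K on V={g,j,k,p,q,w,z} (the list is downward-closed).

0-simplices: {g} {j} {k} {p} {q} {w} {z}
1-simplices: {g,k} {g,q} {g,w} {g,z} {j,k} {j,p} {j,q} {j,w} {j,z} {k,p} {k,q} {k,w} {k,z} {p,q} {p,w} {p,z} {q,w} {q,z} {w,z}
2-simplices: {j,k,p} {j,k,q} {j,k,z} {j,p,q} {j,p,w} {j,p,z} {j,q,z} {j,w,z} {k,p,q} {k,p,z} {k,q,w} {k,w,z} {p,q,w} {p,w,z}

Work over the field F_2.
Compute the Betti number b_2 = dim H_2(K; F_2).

n_0=7 n_1=19 n_2=14  [Z2]
∂1: piv[gk,gq,gw,gz,jk,jp] rk=6  ker:jq,jw,jz,kp,kq,kw,kz,pq,pw,pz,qw,qz,wz
∂2: piv[jkp,jkq,jkz,jpq,jpw,jpz,jqz,jwz,kqw,kwz] rk=10  ker:kpq,kpz,pqw,pwz
b_2=(14−10)−0=4

b_2=4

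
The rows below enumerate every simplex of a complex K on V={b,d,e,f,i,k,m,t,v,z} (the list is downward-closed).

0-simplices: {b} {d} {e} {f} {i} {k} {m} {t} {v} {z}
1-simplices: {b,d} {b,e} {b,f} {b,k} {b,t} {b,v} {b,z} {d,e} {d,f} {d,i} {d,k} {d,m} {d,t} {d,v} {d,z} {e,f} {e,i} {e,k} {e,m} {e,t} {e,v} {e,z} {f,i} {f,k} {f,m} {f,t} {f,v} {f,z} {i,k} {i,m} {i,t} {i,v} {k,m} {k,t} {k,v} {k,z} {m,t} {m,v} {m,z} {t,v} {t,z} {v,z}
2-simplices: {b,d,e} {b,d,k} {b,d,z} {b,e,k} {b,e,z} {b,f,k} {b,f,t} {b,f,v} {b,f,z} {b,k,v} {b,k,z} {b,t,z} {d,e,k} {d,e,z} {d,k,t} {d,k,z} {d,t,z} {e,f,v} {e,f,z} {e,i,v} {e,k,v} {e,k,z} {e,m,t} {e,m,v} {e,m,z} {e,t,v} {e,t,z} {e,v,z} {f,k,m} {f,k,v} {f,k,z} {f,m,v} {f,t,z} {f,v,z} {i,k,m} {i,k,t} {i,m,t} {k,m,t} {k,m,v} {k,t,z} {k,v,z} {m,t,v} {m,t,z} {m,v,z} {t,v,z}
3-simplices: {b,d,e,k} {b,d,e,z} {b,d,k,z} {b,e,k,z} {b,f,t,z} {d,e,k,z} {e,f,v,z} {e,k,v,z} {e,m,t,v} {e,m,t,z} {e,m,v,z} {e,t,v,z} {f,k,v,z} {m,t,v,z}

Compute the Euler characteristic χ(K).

χ(K)=-1

n_0=10 n_1=42 n_2=45 n_3=14
χ=+10−42+45−14=-1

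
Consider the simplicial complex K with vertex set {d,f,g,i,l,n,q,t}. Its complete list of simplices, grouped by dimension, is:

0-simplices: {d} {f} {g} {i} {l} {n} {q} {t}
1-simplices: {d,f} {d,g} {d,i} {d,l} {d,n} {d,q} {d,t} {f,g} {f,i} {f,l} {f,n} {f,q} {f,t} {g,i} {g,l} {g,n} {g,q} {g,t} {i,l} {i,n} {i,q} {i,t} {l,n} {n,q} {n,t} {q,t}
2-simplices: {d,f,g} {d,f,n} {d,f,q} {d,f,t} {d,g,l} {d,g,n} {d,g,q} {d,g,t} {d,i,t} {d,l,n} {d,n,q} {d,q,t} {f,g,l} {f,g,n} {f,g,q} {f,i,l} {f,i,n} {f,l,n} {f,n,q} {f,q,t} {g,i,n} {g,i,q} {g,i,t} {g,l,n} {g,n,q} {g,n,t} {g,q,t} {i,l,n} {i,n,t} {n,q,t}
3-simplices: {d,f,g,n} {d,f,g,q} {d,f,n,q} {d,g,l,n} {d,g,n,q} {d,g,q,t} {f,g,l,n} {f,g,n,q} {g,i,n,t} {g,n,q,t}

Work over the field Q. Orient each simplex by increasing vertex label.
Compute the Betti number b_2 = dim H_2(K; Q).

n_0=8 n_1=26 n_2=30 n_3=10  [Q]
∂1: piv[df,dg,di,dl,dn,dq,dt] rk=7  ker:fg,fi,fl,fn,fq,ft,gi,gl,gn,gq,gt,il,in,iq,it,ln,nq,nt,qt
∂2: piv[dfg,dfn,dfq,dft,dgl,dgn,dgq,dgt,dit,dln,dnq,dqt,fgl,fil,fin,gin,giq,git,gnt] rk=19  ker:fgn,fgq,fln,fnq,fqt,gln,gnq,gqt,iln,int,nqt
∂3: piv[dfgn,dfgq,dfnq,dgln,dgnq,dgqt,fgln,gint,gnqt] rk=9  ker:fgnq
b_2=(30−19)−9=2

b_2=2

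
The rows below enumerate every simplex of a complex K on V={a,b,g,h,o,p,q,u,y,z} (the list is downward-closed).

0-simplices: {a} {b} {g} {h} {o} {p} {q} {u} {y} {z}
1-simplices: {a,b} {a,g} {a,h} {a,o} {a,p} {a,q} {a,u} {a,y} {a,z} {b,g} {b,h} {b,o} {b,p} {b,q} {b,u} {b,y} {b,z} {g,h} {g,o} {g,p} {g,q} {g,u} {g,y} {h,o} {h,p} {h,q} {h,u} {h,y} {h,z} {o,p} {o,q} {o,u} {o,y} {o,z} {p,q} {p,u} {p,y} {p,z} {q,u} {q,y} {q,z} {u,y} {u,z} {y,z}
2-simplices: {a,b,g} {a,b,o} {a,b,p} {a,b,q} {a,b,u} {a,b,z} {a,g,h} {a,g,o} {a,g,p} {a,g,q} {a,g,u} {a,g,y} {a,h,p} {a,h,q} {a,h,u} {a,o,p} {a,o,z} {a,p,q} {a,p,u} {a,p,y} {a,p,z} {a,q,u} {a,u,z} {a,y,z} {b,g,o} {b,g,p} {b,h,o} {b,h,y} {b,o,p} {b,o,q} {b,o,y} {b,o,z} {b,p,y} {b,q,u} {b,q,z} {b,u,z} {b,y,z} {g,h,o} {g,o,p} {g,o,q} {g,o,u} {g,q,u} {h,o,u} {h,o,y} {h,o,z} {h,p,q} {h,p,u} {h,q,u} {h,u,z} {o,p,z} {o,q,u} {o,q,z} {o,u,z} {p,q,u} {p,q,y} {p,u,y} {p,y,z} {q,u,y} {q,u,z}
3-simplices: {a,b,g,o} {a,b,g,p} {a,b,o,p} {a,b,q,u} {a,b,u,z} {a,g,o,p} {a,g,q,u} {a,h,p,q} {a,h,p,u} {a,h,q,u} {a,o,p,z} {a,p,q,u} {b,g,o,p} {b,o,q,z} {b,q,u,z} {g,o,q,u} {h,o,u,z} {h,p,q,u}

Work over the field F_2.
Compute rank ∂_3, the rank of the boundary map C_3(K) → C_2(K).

rank∂_3=16

n_0=10 n_1=44 n_2=59 n_3=18  [Z2]
∂1: piv[ab,ag,ah,ao,ap,aq,au,ay,az] rk=9  ker:bg,bh,bo,bp,bq,bu,by,bz,gh,go,gp,gq,gu,gy,ho,hp,hq,hu,hy,hz,op,oq,ou,oy,oz,pq,pu,py,pz,qu,qy,qz,uy,uz,yz
∂2: piv[abg,abo,abp,abq,abu,abz,agh,ago,agp,agq,agu,agy,ahp,ahq,ahu,aop,aoz,apq,apu,apy,apz,aqu,auz,ayz,bho,bhy,boq,boy,bpy,bqz,gho,gou,hoz,pqy,puy] rk=35  ker:bgo,bgp,bop,boz,bqu,buz,byz,gop,goq,gqu,hou,hoy,hpq,hpu,hqu,huz,opz,oqu,oqz,ouz,pqu,pyz,quy,quz
∂3: piv[abgo,abgp,abop,abqu,abuz,agop,agqu,ahpq,ahpu,ahqu,aopz,apqu,boqz,bquz,goqu,houz] rk=16  ker:bgop,hpqu
rk∂_3=16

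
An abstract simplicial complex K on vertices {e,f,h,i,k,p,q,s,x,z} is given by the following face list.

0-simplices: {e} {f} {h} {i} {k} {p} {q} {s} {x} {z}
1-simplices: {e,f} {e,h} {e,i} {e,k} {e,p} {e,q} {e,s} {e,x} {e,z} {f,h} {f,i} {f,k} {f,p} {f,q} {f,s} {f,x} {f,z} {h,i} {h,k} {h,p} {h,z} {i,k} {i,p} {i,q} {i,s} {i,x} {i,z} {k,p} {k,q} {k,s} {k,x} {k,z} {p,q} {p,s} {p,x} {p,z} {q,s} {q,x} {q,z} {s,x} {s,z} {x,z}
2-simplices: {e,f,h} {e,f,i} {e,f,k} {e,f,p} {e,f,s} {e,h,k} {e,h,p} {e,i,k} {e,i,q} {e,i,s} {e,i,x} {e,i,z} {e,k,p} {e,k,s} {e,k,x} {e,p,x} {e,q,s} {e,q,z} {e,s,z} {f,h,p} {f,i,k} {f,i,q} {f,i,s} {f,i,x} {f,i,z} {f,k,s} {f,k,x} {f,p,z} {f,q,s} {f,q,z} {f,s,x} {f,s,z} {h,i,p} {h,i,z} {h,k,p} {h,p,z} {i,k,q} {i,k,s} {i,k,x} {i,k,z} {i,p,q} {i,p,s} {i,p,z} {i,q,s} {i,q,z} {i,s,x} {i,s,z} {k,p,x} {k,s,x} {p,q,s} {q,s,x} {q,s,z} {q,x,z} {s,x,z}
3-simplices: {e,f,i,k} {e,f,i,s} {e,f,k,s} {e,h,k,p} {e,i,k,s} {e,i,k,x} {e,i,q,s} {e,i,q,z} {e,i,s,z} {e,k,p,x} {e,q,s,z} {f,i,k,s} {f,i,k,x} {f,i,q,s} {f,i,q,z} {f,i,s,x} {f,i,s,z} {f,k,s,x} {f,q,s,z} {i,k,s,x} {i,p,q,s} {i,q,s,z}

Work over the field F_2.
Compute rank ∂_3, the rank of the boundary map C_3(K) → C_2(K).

n_0=10 n_1=42 n_2=54 n_3=22  [Z2]
∂1: piv[ef,eh,ei,ek,ep,eq,es,ex,ez] rk=9  ker:fh,fi,fk,fp,fq,fs,fx,fz,hi,hk,hp,hz,ik,ip,iq,is,ix,iz,kp,kq,ks,kx,kz,pq,ps,px,pz,qs,qx,qz,sx,sz,xz
∂2: piv[efh,efi,efk,efp,efs,ehk,ehp,eik,eiq,eis,eix,eiz,ekp,eks,ekx,epx,eqs,eqz,esz,fiq,fix,fiz,fpz,fsx,hip,hiz,hpz,ikq,ikz,ipq,ips,qsx,qxz] rk=33  ker:fhp,fik,fis,fks,fkx,fqs,fqz,fsz,hkp,iks,ikx,ipz,iqs,iqz,isx,isz,kpx,ksx,pqs,qsz,sxz
∂3: piv[efik,efis,efks,ehkp,eiks,eikx,eiqs,eiqz,eisz,ekpx,eqsz,fikx,fiqs,fiqz,fisx,fisz,fksx,ipqs] rk=18  ker:fiks,fqsz,iksx,iqsz
rk∂_3=18

rank∂_3=18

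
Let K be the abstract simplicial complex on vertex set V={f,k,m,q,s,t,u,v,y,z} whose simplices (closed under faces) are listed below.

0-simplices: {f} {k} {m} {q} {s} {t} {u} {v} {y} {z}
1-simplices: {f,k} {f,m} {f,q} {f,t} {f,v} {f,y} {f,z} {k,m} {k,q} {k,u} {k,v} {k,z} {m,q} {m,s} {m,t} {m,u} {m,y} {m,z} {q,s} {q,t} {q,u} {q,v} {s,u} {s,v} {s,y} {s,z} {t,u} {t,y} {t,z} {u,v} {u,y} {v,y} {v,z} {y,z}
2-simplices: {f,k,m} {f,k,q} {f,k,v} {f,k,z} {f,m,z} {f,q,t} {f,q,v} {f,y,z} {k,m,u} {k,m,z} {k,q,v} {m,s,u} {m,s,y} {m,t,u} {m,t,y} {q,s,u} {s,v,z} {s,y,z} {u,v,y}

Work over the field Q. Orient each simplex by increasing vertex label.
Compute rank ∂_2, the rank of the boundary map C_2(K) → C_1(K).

rank∂_2=17

n_0=10 n_1=34 n_2=19  [Q]
∂1: piv[fk,fm,fq,ft,fv,fy,fz,ku,ms] rk=9  ker:km,kq,kv,kz,mq,mt,mu,my,mz,qs,qt,qu,qv,su,sv,sy,sz,tu,ty,tz,uv,uy,vy,vz,yz
∂2: piv[fkm,fkq,fkv,fkz,fmz,fqt,fqv,fyz,kmu,msu,msy,mtu,mty,qsu,svz,syz,uvy] rk=17  ker:kmz,kqv
rk∂_2=17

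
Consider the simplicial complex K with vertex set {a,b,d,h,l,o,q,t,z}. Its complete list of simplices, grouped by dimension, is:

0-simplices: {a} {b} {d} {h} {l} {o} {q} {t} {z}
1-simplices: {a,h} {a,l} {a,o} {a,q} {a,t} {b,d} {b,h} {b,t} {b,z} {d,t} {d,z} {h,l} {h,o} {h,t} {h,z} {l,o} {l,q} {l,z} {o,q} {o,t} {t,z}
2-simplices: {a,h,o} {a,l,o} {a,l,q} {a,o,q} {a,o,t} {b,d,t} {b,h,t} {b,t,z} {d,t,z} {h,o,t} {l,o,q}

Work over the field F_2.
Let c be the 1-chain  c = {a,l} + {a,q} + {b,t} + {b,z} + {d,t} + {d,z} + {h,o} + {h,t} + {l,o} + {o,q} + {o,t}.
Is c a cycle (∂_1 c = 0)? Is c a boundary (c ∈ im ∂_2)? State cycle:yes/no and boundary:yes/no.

cycle:yes boundary:yes

n_0=9 n_1=21 n_2=11  [Z2]
∂1: piv[ah,al,ao,aq,at,bd,bh,bz] rk=8  ker:bt,dt,dz,hl,ho,ht,hz,lo,lq,lz,oq,ot,tz
∂2: piv[aho,alo,alq,aoq,aot,bdt,bht,btz,dtz,hot] rk=10  ker:loq
∂1c = 0
c vs im∂2: reduces to 0 ⇒ boundary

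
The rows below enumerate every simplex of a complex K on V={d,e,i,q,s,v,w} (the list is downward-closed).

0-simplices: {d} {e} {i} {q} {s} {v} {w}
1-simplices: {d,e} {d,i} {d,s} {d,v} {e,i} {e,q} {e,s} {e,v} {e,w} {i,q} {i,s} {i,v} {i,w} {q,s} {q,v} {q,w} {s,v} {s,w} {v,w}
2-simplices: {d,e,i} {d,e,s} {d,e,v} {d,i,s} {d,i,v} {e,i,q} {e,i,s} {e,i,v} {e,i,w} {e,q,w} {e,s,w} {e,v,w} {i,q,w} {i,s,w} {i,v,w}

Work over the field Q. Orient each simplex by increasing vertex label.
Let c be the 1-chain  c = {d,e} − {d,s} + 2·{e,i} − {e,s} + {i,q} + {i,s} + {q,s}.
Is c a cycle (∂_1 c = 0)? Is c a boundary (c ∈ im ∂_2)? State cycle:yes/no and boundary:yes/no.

n_0=7 n_1=19 n_2=15  [Q]
∂1: piv[de,di,ds,dv,eq,ew] rk=6  ker:ei,es,ev,iq,is,iv,iw,qs,qv,qw,sv,sw,vw
∂2: piv[dei,des,dev,dis,div,eiq,eiw,eqw,esw,evw] rk=10  ker:eis,eiv,iqw,isw,ivw
∂1c = 0
c vs im∂2: residual ≠ 0 ⇒ not boundary

cycle:yes boundary:no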